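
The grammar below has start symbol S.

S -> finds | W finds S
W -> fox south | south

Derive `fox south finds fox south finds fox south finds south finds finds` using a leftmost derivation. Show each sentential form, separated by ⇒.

S ⇒ W finds S ⇒ fox south finds S ⇒ fox south finds W finds S ⇒ fox south finds fox south finds S ⇒ fox south finds fox south finds W finds S ⇒ fox south finds fox south finds fox south finds S ⇒ fox south finds fox south finds fox south finds W finds S ⇒ fox south finds fox south finds fox south finds south finds S ⇒ fox south finds fox south finds fox south finds south finds finds

S ⇒ W finds S   [S -> W finds S]
W finds S ⇒ fox south finds S   [W -> fox south]
fox south finds S ⇒ fox south finds W finds S   [S -> W finds S]
fox south finds W finds S ⇒ fox south finds fox south finds S   [W -> fox south]
fox south finds fox south finds S ⇒ fox south finds fox south finds W finds S   [S -> W finds S]
fox south finds fox south finds W finds S ⇒ fox south finds fox south finds fox south finds S   [W -> fox south]
fox south finds fox south finds fox south finds S ⇒ fox south finds fox south finds fox south finds W finds S   [S -> W finds S]
fox south finds fox south finds fox south finds W finds S ⇒ fox south finds fox south finds fox south finds south finds S   [W -> south]
fox south finds fox south finds fox south finds south finds S ⇒ fox south finds fox south finds fox south finds south finds finds   [S -> finds]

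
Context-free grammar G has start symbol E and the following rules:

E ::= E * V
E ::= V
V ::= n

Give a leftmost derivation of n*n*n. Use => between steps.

E=>E*V=>E*V*V=>V*V*V=>n*V*V=>n*n*V=>n*n*n

E => E*V   [E ::= E * V]
E*V => E*V*V   [E ::= E * V]
E*V*V => V*V*V   [E ::= V]
V*V*V => n*V*V   [V ::= n]
n*V*V => n*n*V   [V ::= n]
n*n*V => n*n*n   [V ::= n]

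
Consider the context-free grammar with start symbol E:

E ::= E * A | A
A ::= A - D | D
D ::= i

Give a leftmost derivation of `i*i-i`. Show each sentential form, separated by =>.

E => E*A   [E ::= E * A]
E*A => A*A   [E ::= A]
A*A => D*A   [A ::= D]
D*A => i*A   [D ::= i]
i*A => i*A-D   [A ::= A - D]
i*A-D => i*D-D   [A ::= D]
i*D-D => i*i-D   [D ::= i]
i*i-D => i*i-i   [D ::= i]

E=>E*A=>A*A=>D*A=>i*A=>i*A-D=>i*D-D=>i*i-D=>i*i-i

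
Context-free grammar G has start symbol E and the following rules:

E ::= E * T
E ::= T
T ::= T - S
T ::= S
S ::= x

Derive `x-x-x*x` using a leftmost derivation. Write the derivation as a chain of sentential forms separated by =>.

E => E*T   [E ::= E * T]
E*T => T*T   [E ::= T]
T*T => T-S*T   [T ::= T - S]
T-S*T => T-S-S*T   [T ::= T - S]
T-S-S*T => S-S-S*T   [T ::= S]
S-S-S*T => x-S-S*T   [S ::= x]
x-S-S*T => x-x-S*T   [S ::= x]
x-x-S*T => x-x-x*T   [S ::= x]
x-x-x*T => x-x-x*S   [T ::= S]
x-x-x*S => x-x-x*x   [S ::= x]

E => E*T => T*T => T-S*T => T-S-S*T => S-S-S*T => x-S-S*T => x-x-S*T => x-x-x*T => x-x-x*S => x-x-x*x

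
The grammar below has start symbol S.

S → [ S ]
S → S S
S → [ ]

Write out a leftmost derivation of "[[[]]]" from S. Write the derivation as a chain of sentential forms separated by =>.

S => [S]   [S → [ S ]]
[S] => [[S]]   [S → [ S ]]
[[S]] => [[[]]]   [S → [ ]]

S => [S] => [[S]] => [[[]]]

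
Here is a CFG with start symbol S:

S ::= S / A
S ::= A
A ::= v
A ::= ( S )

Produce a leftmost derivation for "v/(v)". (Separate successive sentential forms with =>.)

S => S/A   [S ::= S / A]
S/A => A/A   [S ::= A]
A/A => v/A   [A ::= v]
v/A => v/(S)   [A ::= ( S )]
v/(S) => v/(A)   [S ::= A]
v/(A) => v/(v)   [A ::= v]

S => S/A => A/A => v/A => v/(S) => v/(A) => v/(v)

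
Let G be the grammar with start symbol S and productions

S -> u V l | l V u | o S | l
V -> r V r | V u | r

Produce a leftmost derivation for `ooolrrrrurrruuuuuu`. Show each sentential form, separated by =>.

S => oS   [S -> o S]
oS => ooS   [S -> o S]
ooS => oooS   [S -> o S]
oooS => ooolVu   [S -> l V u]
ooolVu => ooolVuu   [V -> V u]
ooolVuu => ooolVuuu   [V -> V u]
ooolVuuu => ooolVuuuu   [V -> V u]
ooolVuuuu => ooolVuuuuu   [V -> V u]
ooolVuuuuu => ooolVuuuuuu   [V -> V u]
ooolVuuuuuu => ooolrVruuuuuu   [V -> r V r]
ooolrVruuuuuu => ooolrrVrruuuuuu   [V -> r V r]
ooolrrVrruuuuuu => ooolrrrVrrruuuuuu   [V -> r V r]
ooolrrrVrrruuuuuu => ooolrrrVurrruuuuuu   [V -> V u]
ooolrrrVurrruuuuuu => ooolrrrrurrruuuuuu   [V -> r]

S => oS => ooS => oooS => ooolVu => ooolVuu => ooolVuuu => ooolVuuuu => ooolVuuuuu => ooolVuuuuuu => ooolrVruuuuuu => ooolrrVrruuuuuu => ooolrrrVrrruuuuuu => ooolrrrVurrruuuuuu => ooolrrrrurrruuuuuu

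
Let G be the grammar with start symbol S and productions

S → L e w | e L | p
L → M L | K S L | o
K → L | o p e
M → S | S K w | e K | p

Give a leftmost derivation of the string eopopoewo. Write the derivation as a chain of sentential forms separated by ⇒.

S ⇒ eL   [S → e L]
eL ⇒ eML   [L → M L]
eML ⇒ eSL   [M → S]
eSL ⇒ eLewL   [S → L e w]
eLewL ⇒ eKSLewL   [L → K S L]
eKSLewL ⇒ eLSLewL   [K → L]
eLSLewL ⇒ eKSLSLewL   [L → K S L]
eKSLSLewL ⇒ eLSLSLewL   [K → L]
eLSLSLewL ⇒ eoSLSLewL   [L → o]
eoSLSLewL ⇒ eopLSLewL   [S → p]
eopLSLewL ⇒ eopoSLewL   [L → o]
eopoSLewL ⇒ eopopLewL   [S → p]
eopopLewL ⇒ eopopoewL   [L → o]
eopopoewL ⇒ eopopoewo   [L → o]

S ⇒ eL ⇒ eML ⇒ eSL ⇒ eLewL ⇒ eKSLewL ⇒ eLSLewL ⇒ eKSLSLewL ⇒ eLSLSLewL ⇒ eoSLSLewL ⇒ eopLSLewL ⇒ eopoSLewL ⇒ eopopLewL ⇒ eopopoewL ⇒ eopopoewo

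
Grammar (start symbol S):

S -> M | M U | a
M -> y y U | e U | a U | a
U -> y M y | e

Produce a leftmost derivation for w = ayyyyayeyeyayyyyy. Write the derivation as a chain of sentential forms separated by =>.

S => MU   [S -> M U]
MU => aU   [M -> a]
aU => ayMy   [U -> y M y]
ayMy => ayyyUy   [M -> y y U]
ayyyUy => ayyyyMyy   [U -> y M y]
ayyyyMyy => ayyyyaUyy   [M -> a U]
ayyyyaUyy => ayyyyayMyyy   [U -> y M y]
ayyyyayMyyy => ayyyyayeUyyy   [M -> e U]
ayyyyayeUyyy => ayyyyayeyMyyyy   [U -> y M y]
ayyyyayeyMyyyy => ayyyyayeyeUyyyy   [M -> e U]
ayyyyayeyeUyyyy => ayyyyayeyeyMyyyyy   [U -> y M y]
ayyyyayeyeyMyyyyy => ayyyyayeyeyayyyyy   [M -> a]

S => MU => aU => ayMy => ayyyUy => ayyyyMyy => ayyyyaUyy => ayyyyayMyyy => ayyyyayeUyyy => ayyyyayeyMyyyy => ayyyyayeyeUyyyy => ayyyyayeyeyMyyyyy => ayyyyayeyeyayyyyy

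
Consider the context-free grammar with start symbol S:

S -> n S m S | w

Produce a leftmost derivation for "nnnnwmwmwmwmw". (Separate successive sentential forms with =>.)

S=>nSmS=>nnSmSmS=>nnnSmSmSmS=>nnnnSmSmSmSmS=>nnnnwmSmSmSmS=>nnnnwmwmSmSmS=>nnnnwmwmwmSmS=>nnnnwmwmwmwmS=>nnnnwmwmwmwmw

S => nSmS   [S -> n S m S]
nSmS => nnSmSmS   [S -> n S m S]
nnSmSmS => nnnSmSmSmS   [S -> n S m S]
nnnSmSmSmS => nnnnSmSmSmSmS   [S -> n S m S]
nnnnSmSmSmSmS => nnnnwmSmSmSmS   [S -> w]
nnnnwmSmSmSmS => nnnnwmwmSmSmS   [S -> w]
nnnnwmwmSmSmS => nnnnwmwmwmSmS   [S -> w]
nnnnwmwmwmSmS => nnnnwmwmwmwmS   [S -> w]
nnnnwmwmwmwmS => nnnnwmwmwmwmw   [S -> w]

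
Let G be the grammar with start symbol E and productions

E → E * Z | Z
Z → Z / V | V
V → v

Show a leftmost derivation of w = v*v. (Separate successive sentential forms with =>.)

E => E*Z   [E → E * Z]
E*Z => Z*Z   [E → Z]
Z*Z => V*Z   [Z → V]
V*Z => v*Z   [V → v]
v*Z => v*V   [Z → V]
v*V => v*v   [V → v]

E=>E*Z=>Z*Z=>V*Z=>v*Z=>v*V=>v*v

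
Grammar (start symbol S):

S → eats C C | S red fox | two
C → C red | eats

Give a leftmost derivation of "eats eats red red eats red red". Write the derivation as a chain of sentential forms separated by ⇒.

S ⇒ eats C C   [S → eats C C]
eats C C ⇒ eats C red C   [C → C red]
eats C red C ⇒ eats C red red C   [C → C red]
eats C red red C ⇒ eats eats red red C   [C → eats]
eats eats red red C ⇒ eats eats red red C red   [C → C red]
eats eats red red C red ⇒ eats eats red red C red red   [C → C red]
eats eats red red C red red ⇒ eats eats red red eats red red   [C → eats]

S ⇒ eats C C ⇒ eats C red C ⇒ eats C red red C ⇒ eats eats red red C ⇒ eats eats red red C red ⇒ eats eats red red C red red ⇒ eats eats red red eats red red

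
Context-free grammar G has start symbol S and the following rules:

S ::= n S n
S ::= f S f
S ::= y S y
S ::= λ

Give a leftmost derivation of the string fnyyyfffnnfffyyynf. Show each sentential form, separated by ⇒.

S ⇒ fSf ⇒ fnSnf ⇒ fnySynf ⇒ fnyySyynf ⇒ fnyyySyyynf ⇒ fnyyyfSfyyynf ⇒ fnyyyffSffyyynf ⇒ fnyyyfffSfffyyynf ⇒ fnyyyfffnSnfffyyynf ⇒ fnyyyfffnnfffyyynf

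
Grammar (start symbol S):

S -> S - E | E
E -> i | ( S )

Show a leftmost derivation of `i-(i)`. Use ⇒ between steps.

S ⇒ S-E ⇒ E-E ⇒ i-E ⇒ i-(S) ⇒ i-(E) ⇒ i-(i)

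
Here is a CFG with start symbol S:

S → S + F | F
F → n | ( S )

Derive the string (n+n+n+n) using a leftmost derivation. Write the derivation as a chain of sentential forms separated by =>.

S => F => (S) => (S+F) => (S+F+F) => (S+F+F+F) => (F+F+F+F) => (n+F+F+F) => (n+n+F+F) => (n+n+n+F) => (n+n+n+n)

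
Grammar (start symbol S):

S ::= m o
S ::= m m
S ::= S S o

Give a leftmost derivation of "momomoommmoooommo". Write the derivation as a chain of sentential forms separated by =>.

S => SSo   [S ::= S S o]
SSo => SSoSo   [S ::= S S o]
SSoSo => moSoSo   [S ::= m o]
moSoSo => moSSooSo   [S ::= S S o]
moSSooSo => moSSoSooSo   [S ::= S S o]
moSSoSooSo => momoSoSooSo   [S ::= m o]
momoSoSooSo => momomooSooSo   [S ::= m o]
momomooSooSo => momomooSSoooSo   [S ::= S S o]
momomooSSoooSo => momomoommSoooSo   [S ::= m m]
momomoommSoooSo => momomoommmooooSo   [S ::= m o]
momomoommmooooSo => momomoommmoooommo   [S ::= m m]

S => SSo => SSoSo => moSoSo => moSSooSo => moSSoSooSo => momoSoSooSo => momomooSooSo => momomooSSoooSo => momomoommSoooSo => momomoommmooooSo => momomoommmoooommo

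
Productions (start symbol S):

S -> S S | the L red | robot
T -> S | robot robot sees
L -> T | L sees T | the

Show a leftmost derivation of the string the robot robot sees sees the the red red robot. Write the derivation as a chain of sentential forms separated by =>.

S => S S   [S -> S S]
S S => the L red S   [S -> the L red]
the L red S => the L sees T red S   [L -> L sees T]
the L sees T red S => the T sees T red S   [L -> T]
the T sees T red S => the robot robot sees sees T red S   [T -> robot robot sees]
the robot robot sees sees T red S => the robot robot sees sees S red S   [T -> S]
the robot robot sees sees S red S => the robot robot sees sees the L red red S   [S -> the L red]
the robot robot sees sees the L red red S => the robot robot sees sees the the red red S   [L -> the]
the robot robot sees sees the the red red S => the robot robot sees sees the the red red robot   [S -> robot]

S => S S => the L red S => the L sees T red S => the T sees T red S => the robot robot sees sees T red S => the robot robot sees sees S red S => the robot robot sees sees the L red red S => the robot robot sees sees the the red red S => the robot robot sees sees the the red red robot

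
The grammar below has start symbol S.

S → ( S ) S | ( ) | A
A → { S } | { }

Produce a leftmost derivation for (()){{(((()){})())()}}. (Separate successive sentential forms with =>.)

S => (S)S => (())S => (())A => (()){S} => (()){A} => (()){{S}} => (()){{(S)S}} => (()){{((S)S)S}} => (()){{(((S)S)S)S}} => (()){{(((())S)S)S}} => (()){{(((())A)S)S}} => (()){{(((()){})S)S}} => (()){{(((()){})())S}} => (()){{(((()){})())()}}

S => (S)S   [S → ( S ) S]
(S)S => (())S   [S → ( )]
(())S => (())A   [S → A]
(())A => (()){S}   [A → { S }]
(()){S} => (()){A}   [S → A]
(()){A} => (()){{S}}   [A → { S }]
(()){{S}} => (()){{(S)S}}   [S → ( S ) S]
(()){{(S)S}} => (()){{((S)S)S}}   [S → ( S ) S]
(()){{((S)S)S}} => (()){{(((S)S)S)S}}   [S → ( S ) S]
(()){{(((S)S)S)S}} => (()){{(((())S)S)S}}   [S → ( )]
(()){{(((())S)S)S}} => (()){{(((())A)S)S}}   [S → A]
(()){{(((())A)S)S}} => (()){{(((()){})S)S}}   [A → { }]
(()){{(((()){})S)S}} => (()){{(((()){})())S}}   [S → ( )]
(()){{(((()){})())S}} => (()){{(((()){})())()}}   [S → ( )]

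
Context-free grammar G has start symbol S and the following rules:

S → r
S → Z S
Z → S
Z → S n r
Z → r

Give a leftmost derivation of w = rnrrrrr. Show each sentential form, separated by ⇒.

S⇒ZS⇒SnrS⇒rnrS⇒rnrZS⇒rnrSS⇒rnrZSS⇒rnrrSS⇒rnrrrS⇒rnrrrZS⇒rnrrrrS⇒rnrrrrr

S ⇒ ZS   [S → Z S]
ZS ⇒ SnrS   [Z → S n r]
SnrS ⇒ rnrS   [S → r]
rnrS ⇒ rnrZS   [S → Z S]
rnrZS ⇒ rnrSS   [Z → S]
rnrSS ⇒ rnrZSS   [S → Z S]
rnrZSS ⇒ rnrrSS   [Z → r]
rnrrSS ⇒ rnrrrS   [S → r]
rnrrrS ⇒ rnrrrZS   [S → Z S]
rnrrrZS ⇒ rnrrrrS   [Z → r]
rnrrrrS ⇒ rnrrrrr   [S → r]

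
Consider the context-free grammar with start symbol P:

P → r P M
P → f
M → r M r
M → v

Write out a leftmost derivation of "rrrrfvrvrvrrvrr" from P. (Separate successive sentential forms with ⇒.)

P⇒rPM⇒rrPMM⇒rrrPMMM⇒rrrrPMMMM⇒rrrrfMMMM⇒rrrrfvMMM⇒rrrrfvrMrMM⇒rrrrfvrvrMM⇒rrrrfvrvrvM⇒rrrrfvrvrvrMr⇒rrrrfvrvrvrrMrr⇒rrrrfvrvrvrrvrr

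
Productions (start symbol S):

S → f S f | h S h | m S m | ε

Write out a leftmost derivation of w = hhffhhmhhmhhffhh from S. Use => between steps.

S => hSh   [S → h S h]
hSh => hhShh   [S → h S h]
hhShh => hhfSfhh   [S → f S f]
hhfSfhh => hhffSffhh   [S → f S f]
hhffSffhh => hhffhShffhh   [S → h S h]
hhffhShffhh => hhffhhShhffhh   [S → h S h]
hhffhhShhffhh => hhffhhmSmhhffhh   [S → m S m]
hhffhhmSmhhffhh => hhffhhmhShmhhffhh   [S → h S h]
hhffhhmhShmhhffhh => hhffhhmhhmhhffhh   [S → ε]

S => hSh => hhShh => hhfSfhh => hhffSffhh => hhffhShffhh => hhffhhShhffhh => hhffhhmSmhhffhh => hhffhhmhShmhhffhh => hhffhhmhhmhhffhh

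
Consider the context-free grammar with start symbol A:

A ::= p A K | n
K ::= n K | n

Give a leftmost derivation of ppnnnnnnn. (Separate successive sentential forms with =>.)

A => pAK => ppAKK => ppnKK => ppnnKK => ppnnnKK => ppnnnnKK => ppnnnnnKK => ppnnnnnnK => ppnnnnnnn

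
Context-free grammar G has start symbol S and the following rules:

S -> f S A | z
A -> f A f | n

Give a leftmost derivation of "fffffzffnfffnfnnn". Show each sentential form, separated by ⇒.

S ⇒ fSA ⇒ ffSAA ⇒ fffSAAA ⇒ ffffSAAAA ⇒ fffffSAAAAA ⇒ fffffzAAAAA ⇒ fffffzfAfAAAA ⇒ fffffzffAffAAAA ⇒ fffffzffnffAAAA ⇒ fffffzffnfffAfAAA ⇒ fffffzffnfffnfAAA ⇒ fffffzffnfffnfnAA ⇒ fffffzffnfffnfnnA ⇒ fffffzffnfffnfnnn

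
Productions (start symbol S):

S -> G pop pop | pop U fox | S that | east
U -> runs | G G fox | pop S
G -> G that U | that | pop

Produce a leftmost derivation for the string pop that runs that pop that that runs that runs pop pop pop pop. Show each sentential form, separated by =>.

S => G pop pop => G that U pop pop => G that U that U pop pop => pop that U that U pop pop => pop that runs that U pop pop => pop that runs that pop S pop pop => pop that runs that pop G pop pop pop pop => pop that runs that pop G that U pop pop pop pop => pop that runs that pop G that U that U pop pop pop pop => pop that runs that pop that that U that U pop pop pop pop => pop that runs that pop that that runs that U pop pop pop pop => pop that runs that pop that that runs that runs pop pop pop pop

S => G pop pop   [S -> G pop pop]
G pop pop => G that U pop pop   [G -> G that U]
G that U pop pop => G that U that U pop pop   [G -> G that U]
G that U that U pop pop => pop that U that U pop pop   [G -> pop]
pop that U that U pop pop => pop that runs that U pop pop   [U -> runs]
pop that runs that U pop pop => pop that runs that pop S pop pop   [U -> pop S]
pop that runs that pop S pop pop => pop that runs that pop G pop pop pop pop   [S -> G pop pop]
pop that runs that pop G pop pop pop pop => pop that runs that pop G that U pop pop pop pop   [G -> G that U]
pop that runs that pop G that U pop pop pop pop => pop that runs that pop G that U that U pop pop pop pop   [G -> G that U]
pop that runs that pop G that U that U pop pop pop pop => pop that runs that pop that that U that U pop pop pop pop   [G -> that]
pop that runs that pop that that U that U pop pop pop pop => pop that runs that pop that that runs that U pop pop pop pop   [U -> runs]
pop that runs that pop that that runs that U pop pop pop pop => pop that runs that pop that that runs that runs pop pop pop pop   [U -> runs]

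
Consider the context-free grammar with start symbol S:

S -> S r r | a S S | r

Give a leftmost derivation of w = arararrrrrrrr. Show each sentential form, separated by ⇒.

S ⇒ Srr   [S -> S r r]
Srr ⇒ aSSrr   [S -> a S S]
aSSrr ⇒ arSrr   [S -> r]
arSrr ⇒ arSrrrr   [S -> S r r]
arSrrrr ⇒ araSSrrrr   [S -> a S S]
araSSrrrr ⇒ ararSrrrr   [S -> r]
ararSrrrr ⇒ araraSSrrrr   [S -> a S S]
araraSSrrrr ⇒ arararSrrrr   [S -> r]
arararSrrrr ⇒ arararSrrrrrr   [S -> S r r]
arararSrrrrrr ⇒ arararrrrrrrr   [S -> r]

S ⇒ Srr ⇒ aSSrr ⇒ arSrr ⇒ arSrrrr ⇒ araSSrrrr ⇒ ararSrrrr ⇒ araraSSrrrr ⇒ arararSrrrr ⇒ arararSrrrrrr ⇒ arararrrrrrrr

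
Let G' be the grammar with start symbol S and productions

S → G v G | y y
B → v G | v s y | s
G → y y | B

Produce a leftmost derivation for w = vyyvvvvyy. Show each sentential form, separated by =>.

S => GvG => BvG => vGvG => vyyvG => vyyvB => vyyvvG => vyyvvB => vyyvvvG => vyyvvvB => vyyvvvvG => vyyvvvvyy

S => GvG   [S → G v G]
GvG => BvG   [G → B]
BvG => vGvG   [B → v G]
vGvG => vyyvG   [G → y y]
vyyvG => vyyvB   [G → B]
vyyvB => vyyvvG   [B → v G]
vyyvvG => vyyvvB   [G → B]
vyyvvB => vyyvvvG   [B → v G]
vyyvvvG => vyyvvvB   [G → B]
vyyvvvB => vyyvvvvG   [B → v G]
vyyvvvvG => vyyvvvvyy   [G → y y]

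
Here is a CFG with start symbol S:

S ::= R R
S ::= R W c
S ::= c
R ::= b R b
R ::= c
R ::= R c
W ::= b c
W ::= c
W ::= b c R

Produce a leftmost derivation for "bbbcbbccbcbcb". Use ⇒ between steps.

S ⇒ RR ⇒ RcR ⇒ bRbcR ⇒ bRcbcR ⇒ bRccbcR ⇒ bbRbccbcR ⇒ bbbRbbccbcR ⇒ bbbcbbccbcR ⇒ bbbcbbccbcbRb ⇒ bbbcbbccbcbcb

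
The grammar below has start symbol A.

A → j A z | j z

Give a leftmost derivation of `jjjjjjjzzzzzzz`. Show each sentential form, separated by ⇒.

A ⇒ jAz ⇒ jjAzz ⇒ jjjAzzz ⇒ jjjjAzzzz ⇒ jjjjjAzzzzz ⇒ jjjjjjAzzzzzz ⇒ jjjjjjjzzzzzzz

A ⇒ jAz   [A → j A z]
jAz ⇒ jjAzz   [A → j A z]
jjAzz ⇒ jjjAzzz   [A → j A z]
jjjAzzz ⇒ jjjjAzzzz   [A → j A z]
jjjjAzzzz ⇒ jjjjjAzzzzz   [A → j A z]
jjjjjAzzzzz ⇒ jjjjjjAzzzzzz   [A → j A z]
jjjjjjAzzzzzz ⇒ jjjjjjjzzzzzzz   [A → j z]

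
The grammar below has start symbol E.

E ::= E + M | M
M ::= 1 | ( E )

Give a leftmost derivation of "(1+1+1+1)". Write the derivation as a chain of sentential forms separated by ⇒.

E ⇒ M   [E ::= M]
M ⇒ (E)   [M ::= ( E )]
(E) ⇒ (E+M)   [E ::= E + M]
(E+M) ⇒ (E+M+M)   [E ::= E + M]
(E+M+M) ⇒ (E+M+M+M)   [E ::= E + M]
(E+M+M+M) ⇒ (M+M+M+M)   [E ::= M]
(M+M+M+M) ⇒ (1+M+M+M)   [M ::= 1]
(1+M+M+M) ⇒ (1+1+M+M)   [M ::= 1]
(1+1+M+M) ⇒ (1+1+1+M)   [M ::= 1]
(1+1+1+M) ⇒ (1+1+1+1)   [M ::= 1]

E⇒M⇒(E)⇒(E+M)⇒(E+M+M)⇒(E+M+M+M)⇒(M+M+M+M)⇒(1+M+M+M)⇒(1+1+M+M)⇒(1+1+1+M)⇒(1+1+1+1)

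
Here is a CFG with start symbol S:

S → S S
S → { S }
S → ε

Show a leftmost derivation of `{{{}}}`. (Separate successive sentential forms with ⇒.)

S⇒SS⇒SSS⇒{S}SS⇒{{S}}SS⇒{{SS}}SS⇒{{{S}S}}SS⇒{{{}S}}SS⇒{{{}}}SS⇒{{{}}}S⇒{{{}}}

S ⇒ SS   [S → S S]
SS ⇒ SSS   [S → S S]
SSS ⇒ {S}SS   [S → { S }]
{S}SS ⇒ {{S}}SS   [S → { S }]
{{S}}SS ⇒ {{SS}}SS   [S → S S]
{{SS}}SS ⇒ {{{S}S}}SS   [S → { S }]
{{{S}S}}SS ⇒ {{{}S}}SS   [S → ε]
{{{}S}}SS ⇒ {{{}}}SS   [S → ε]
{{{}}}SS ⇒ {{{}}}S   [S → ε]
{{{}}}S ⇒ {{{}}}   [S → ε]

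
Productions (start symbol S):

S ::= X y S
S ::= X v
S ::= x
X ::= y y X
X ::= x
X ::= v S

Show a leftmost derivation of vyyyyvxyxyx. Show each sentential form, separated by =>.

S => XyS => vSyS => vXySyS => vyyXySyS => vyyyyXySyS => vyyyyvSySyS => vyyyyvxySyS => vyyyyvxyxyS => vyyyyvxyxyx

S => XyS   [S ::= X y S]
XyS => vSyS   [X ::= v S]
vSyS => vXySyS   [S ::= X y S]
vXySyS => vyyXySyS   [X ::= y y X]
vyyXySyS => vyyyyXySyS   [X ::= y y X]
vyyyyXySyS => vyyyyvSySyS   [X ::= v S]
vyyyyvSySyS => vyyyyvxySyS   [S ::= x]
vyyyyvxySyS => vyyyyvxyxyS   [S ::= x]
vyyyyvxyxyS => vyyyyvxyxyx   [S ::= x]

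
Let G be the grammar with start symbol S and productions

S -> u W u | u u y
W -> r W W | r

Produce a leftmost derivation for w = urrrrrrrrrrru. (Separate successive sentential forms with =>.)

S => uWu   [S -> u W u]
uWu => urWWu   [W -> r W W]
urWWu => urrWWWu   [W -> r W W]
urrWWWu => urrrWWWWu   [W -> r W W]
urrrWWWWu => urrrrWWWu   [W -> r]
urrrrWWWu => urrrrrWWWWu   [W -> r W W]
urrrrrWWWWu => urrrrrrWWWWWu   [W -> r W W]
urrrrrrWWWWWu => urrrrrrrWWWWu   [W -> r]
urrrrrrrWWWWu => urrrrrrrrWWWu   [W -> r]
urrrrrrrrWWWu => urrrrrrrrrWWu   [W -> r]
urrrrrrrrrWWu => urrrrrrrrrrWu   [W -> r]
urrrrrrrrrrWu => urrrrrrrrrrru   [W -> r]

S=>uWu=>urWWu=>urrWWWu=>urrrWWWWu=>urrrrWWWu=>urrrrrWWWWu=>urrrrrrWWWWWu=>urrrrrrrWWWWu=>urrrrrrrrWWWu=>urrrrrrrrrWWu=>urrrrrrrrrrWu=>urrrrrrrrrrru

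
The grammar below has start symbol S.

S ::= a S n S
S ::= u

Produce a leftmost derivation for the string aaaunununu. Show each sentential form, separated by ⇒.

S ⇒ aSnS   [S ::= a S n S]
aSnS ⇒ aaSnSnS   [S ::= a S n S]
aaSnSnS ⇒ aaaSnSnSnS   [S ::= a S n S]
aaaSnSnSnS ⇒ aaaunSnSnS   [S ::= u]
aaaunSnSnS ⇒ aaaununSnS   [S ::= u]
aaaununSnS ⇒ aaaunununS   [S ::= u]
aaaunununS ⇒ aaaunununu   [S ::= u]

S ⇒ aSnS ⇒ aaSnSnS ⇒ aaaSnSnSnS ⇒ aaaunSnSnS ⇒ aaaununSnS ⇒ aaaunununS ⇒ aaaunununu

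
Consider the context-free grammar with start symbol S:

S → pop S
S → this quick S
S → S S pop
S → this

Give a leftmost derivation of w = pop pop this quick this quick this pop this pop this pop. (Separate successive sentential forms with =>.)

S => pop S   [S → pop S]
pop S => pop pop S   [S → pop S]
pop pop S => pop pop this quick S   [S → this quick S]
pop pop this quick S => pop pop this quick S S pop   [S → S S pop]
pop pop this quick S S pop => pop pop this quick this quick S S pop   [S → this quick S]
pop pop this quick this quick S S pop => pop pop this quick this quick S S pop S pop   [S → S S pop]
pop pop this quick this quick S S pop S pop => pop pop this quick this quick this S pop S pop   [S → this]
pop pop this quick this quick this S pop S pop => pop pop this quick this quick this pop S pop S pop   [S → pop S]
pop pop this quick this quick this pop S pop S pop => pop pop this quick this quick this pop this pop S pop   [S → this]
pop pop this quick this quick this pop this pop S pop => pop pop this quick this quick this pop this pop this pop   [S → this]

S => pop S => pop pop S => pop pop this quick S => pop pop this quick S S pop => pop pop this quick this quick S S pop => pop pop this quick this quick S S pop S pop => pop pop this quick this quick this S pop S pop => pop pop this quick this quick this pop S pop S pop => pop pop this quick this quick this pop this pop S pop => pop pop this quick this quick this pop this pop this pop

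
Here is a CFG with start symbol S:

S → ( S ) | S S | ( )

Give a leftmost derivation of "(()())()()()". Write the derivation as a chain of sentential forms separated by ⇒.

S ⇒ SS   [S → S S]
SS ⇒ SSS   [S → S S]
SSS ⇒ SSSS   [S → S S]
SSSS ⇒ (S)SSS   [S → ( S )]
(S)SSS ⇒ (SS)SSS   [S → S S]
(SS)SSS ⇒ (()S)SSS   [S → ( )]
(()S)SSS ⇒ (()())SSS   [S → ( )]
(()())SSS ⇒ (()())()SS   [S → ( )]
(()())()SS ⇒ (()())()()S   [S → ( )]
(()())()()S ⇒ (()())()()()   [S → ( )]

S⇒SS⇒SSS⇒SSSS⇒(S)SSS⇒(SS)SSS⇒(()S)SSS⇒(()())SSS⇒(()())()SS⇒(()())()()S⇒(()())()()()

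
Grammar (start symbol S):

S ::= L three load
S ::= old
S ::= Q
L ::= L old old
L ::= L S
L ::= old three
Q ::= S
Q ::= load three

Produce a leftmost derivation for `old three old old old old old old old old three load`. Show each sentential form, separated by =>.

S => L three load => L old old three load => L S old old three load => L S S old old three load => L S S S old old three load => L S S S S old old three load => L old old S S S S old old three load => old three old old S S S S old old three load => old three old old old S S S old old three load => old three old old old old S S old old three load => old three old old old old old S old old three load => old three old old old old old old old old three load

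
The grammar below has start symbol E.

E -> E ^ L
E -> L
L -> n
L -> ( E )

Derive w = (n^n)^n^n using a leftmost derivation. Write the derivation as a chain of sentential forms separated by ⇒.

E ⇒ E^L   [E -> E ^ L]
E^L ⇒ E^L^L   [E -> E ^ L]
E^L^L ⇒ L^L^L   [E -> L]
L^L^L ⇒ (E)^L^L   [L -> ( E )]
(E)^L^L ⇒ (E^L)^L^L   [E -> E ^ L]
(E^L)^L^L ⇒ (L^L)^L^L   [E -> L]
(L^L)^L^L ⇒ (n^L)^L^L   [L -> n]
(n^L)^L^L ⇒ (n^n)^L^L   [L -> n]
(n^n)^L^L ⇒ (n^n)^n^L   [L -> n]
(n^n)^n^L ⇒ (n^n)^n^n   [L -> n]

E ⇒ E^L ⇒ E^L^L ⇒ L^L^L ⇒ (E)^L^L ⇒ (E^L)^L^L ⇒ (L^L)^L^L ⇒ (n^L)^L^L ⇒ (n^n)^L^L ⇒ (n^n)^n^L ⇒ (n^n)^n^n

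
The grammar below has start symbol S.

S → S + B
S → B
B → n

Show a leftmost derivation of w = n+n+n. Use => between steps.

S => S+B   [S → S + B]
S+B => S+B+B   [S → S + B]
S+B+B => B+B+B   [S → B]
B+B+B => n+B+B   [B → n]
n+B+B => n+n+B   [B → n]
n+n+B => n+n+n   [B → n]

S=>S+B=>S+B+B=>B+B+B=>n+B+B=>n+n+B=>n+n+n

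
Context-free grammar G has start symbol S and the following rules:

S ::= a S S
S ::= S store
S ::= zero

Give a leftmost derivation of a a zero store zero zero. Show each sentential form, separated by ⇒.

S ⇒ a S S ⇒ a a S S S ⇒ a a S store S S ⇒ a a zero store S S ⇒ a a zero store zero S ⇒ a a zero store zero zero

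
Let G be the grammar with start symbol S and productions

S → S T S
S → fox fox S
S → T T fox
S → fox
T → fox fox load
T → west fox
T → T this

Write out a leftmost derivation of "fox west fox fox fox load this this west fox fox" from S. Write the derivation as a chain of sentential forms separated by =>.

S => S T S => fox T S => fox west fox S => fox west fox T T fox => fox west fox T this T fox => fox west fox T this this T fox => fox west fox fox fox load this this T fox => fox west fox fox fox load this this west fox fox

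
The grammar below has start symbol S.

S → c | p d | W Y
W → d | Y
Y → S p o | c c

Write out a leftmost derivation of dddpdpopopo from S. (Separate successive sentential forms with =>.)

S=>WY=>dY=>dSpo=>dWYpo=>ddYpo=>ddSpopo=>ddWYpopo=>dddYpopo=>dddSpopopo=>dddpdpopopo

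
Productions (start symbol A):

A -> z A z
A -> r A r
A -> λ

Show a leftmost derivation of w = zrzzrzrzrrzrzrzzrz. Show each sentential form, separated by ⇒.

A ⇒ zAz   [A -> z A z]
zAz ⇒ zrArz   [A -> r A r]
zrArz ⇒ zrzAzrz   [A -> z A z]
zrzAzrz ⇒ zrzzAzzrz   [A -> z A z]
zrzzAzzrz ⇒ zrzzrArzzrz   [A -> r A r]
zrzzrArzzrz ⇒ zrzzrzAzrzzrz   [A -> z A z]
zrzzrzAzrzzrz ⇒ zrzzrzrArzrzzrz   [A -> r A r]
zrzzrzrArzrzzrz ⇒ zrzzrzrzAzrzrzzrz   [A -> z A z]
zrzzrzrzAzrzrzzrz ⇒ zrzzrzrzrArzrzrzzrz   [A -> r A r]
zrzzrzrzrArzrzrzzrz ⇒ zrzzrzrzrrzrzrzzrz   [A -> λ]

A ⇒ zAz ⇒ zrArz ⇒ zrzAzrz ⇒ zrzzAzzrz ⇒ zrzzrArzzrz ⇒ zrzzrzAzrzzrz ⇒ zrzzrzrArzrzzrz ⇒ zrzzrzrzAzrzrzzrz ⇒ zrzzrzrzrArzrzrzzrz ⇒ zrzzrzrzrrzrzrzzrz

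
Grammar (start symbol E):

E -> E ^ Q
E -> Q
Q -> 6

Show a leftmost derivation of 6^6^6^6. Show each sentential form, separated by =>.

E => E^Q => E^Q^Q => E^Q^Q^Q => Q^Q^Q^Q => 6^Q^Q^Q => 6^6^Q^Q => 6^6^6^Q => 6^6^6^6

E => E^Q   [E -> E ^ Q]
E^Q => E^Q^Q   [E -> E ^ Q]
E^Q^Q => E^Q^Q^Q   [E -> E ^ Q]
E^Q^Q^Q => Q^Q^Q^Q   [E -> Q]
Q^Q^Q^Q => 6^Q^Q^Q   [Q -> 6]
6^Q^Q^Q => 6^6^Q^Q   [Q -> 6]
6^6^Q^Q => 6^6^6^Q   [Q -> 6]
6^6^6^Q => 6^6^6^6   [Q -> 6]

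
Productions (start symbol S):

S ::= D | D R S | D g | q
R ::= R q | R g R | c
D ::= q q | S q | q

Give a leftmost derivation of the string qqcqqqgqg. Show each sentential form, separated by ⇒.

S⇒Dg⇒Sqg⇒Dgqg⇒Sqgqg⇒DRSqgqg⇒qqRSqgqg⇒qqRqSqgqg⇒qqcqSqgqg⇒qqcqqqgqg

S ⇒ Dg   [S ::= D g]
Dg ⇒ Sqg   [D ::= S q]
Sqg ⇒ Dgqg   [S ::= D g]
Dgqg ⇒ Sqgqg   [D ::= S q]
Sqgqg ⇒ DRSqgqg   [S ::= D R S]
DRSqgqg ⇒ qqRSqgqg   [D ::= q q]
qqRSqgqg ⇒ qqRqSqgqg   [R ::= R q]
qqRqSqgqg ⇒ qqcqSqgqg   [R ::= c]
qqcqSqgqg ⇒ qqcqqqgqg   [S ::= q]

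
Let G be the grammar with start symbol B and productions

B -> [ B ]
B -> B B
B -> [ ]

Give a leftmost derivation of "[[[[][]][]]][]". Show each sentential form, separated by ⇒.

B ⇒ BB   [B -> B B]
BB ⇒ [B]B   [B -> [ B ]]
[B]B ⇒ [[B]]B   [B -> [ B ]]
[[B]]B ⇒ [[BB]]B   [B -> B B]
[[BB]]B ⇒ [[[B]B]]B   [B -> [ B ]]
[[[B]B]]B ⇒ [[[BB]B]]B   [B -> B B]
[[[BB]B]]B ⇒ [[[[]B]B]]B   [B -> [ ]]
[[[[]B]B]]B ⇒ [[[[][]]B]]B   [B -> [ ]]
[[[[][]]B]]B ⇒ [[[[][]][]]]B   [B -> [ ]]
[[[[][]][]]]B ⇒ [[[[][]][]]][]   [B -> [ ]]

B⇒BB⇒[B]B⇒[[B]]B⇒[[BB]]B⇒[[[B]B]]B⇒[[[BB]B]]B⇒[[[[]B]B]]B⇒[[[[][]]B]]B⇒[[[[][]][]]]B⇒[[[[][]][]]][]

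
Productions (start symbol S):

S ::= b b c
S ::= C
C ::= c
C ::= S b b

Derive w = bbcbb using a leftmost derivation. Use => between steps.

S => C   [S ::= C]
C => Sbb   [C ::= S b b]
Sbb => bbcbb   [S ::= b b c]

S => C => Sbb => bbcbb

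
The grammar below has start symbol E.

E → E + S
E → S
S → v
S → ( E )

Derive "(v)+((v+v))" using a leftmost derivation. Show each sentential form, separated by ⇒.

E ⇒ E+S   [E → E + S]
E+S ⇒ S+S   [E → S]
S+S ⇒ (E)+S   [S → ( E )]
(E)+S ⇒ (S)+S   [E → S]
(S)+S ⇒ (v)+S   [S → v]
(v)+S ⇒ (v)+(E)   [S → ( E )]
(v)+(E) ⇒ (v)+(S)   [E → S]
(v)+(S) ⇒ (v)+((E))   [S → ( E )]
(v)+((E)) ⇒ (v)+((E+S))   [E → E + S]
(v)+((E+S)) ⇒ (v)+((S+S))   [E → S]
(v)+((S+S)) ⇒ (v)+((v+S))   [S → v]
(v)+((v+S)) ⇒ (v)+((v+v))   [S → v]

E ⇒ E+S ⇒ S+S ⇒ (E)+S ⇒ (S)+S ⇒ (v)+S ⇒ (v)+(E) ⇒ (v)+(S) ⇒ (v)+((E)) ⇒ (v)+((E+S)) ⇒ (v)+((S+S)) ⇒ (v)+((v+S)) ⇒ (v)+((v+v))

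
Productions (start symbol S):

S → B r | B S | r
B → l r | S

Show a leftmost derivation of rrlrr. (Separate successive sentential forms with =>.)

S=>BS=>SS=>BrS=>SrS=>rrS=>rrBr=>rrlrr

S => BS   [S → B S]
BS => SS   [B → S]
SS => BrS   [S → B r]
BrS => SrS   [B → S]
SrS => rrS   [S → r]
rrS => rrBr   [S → B r]
rrBr => rrlrr   [B → l r]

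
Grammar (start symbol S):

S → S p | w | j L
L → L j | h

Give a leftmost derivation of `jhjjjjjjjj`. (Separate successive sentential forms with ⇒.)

S ⇒ jL   [S → j L]
jL ⇒ jLj   [L → L j]
jLj ⇒ jLjj   [L → L j]
jLjj ⇒ jLjjj   [L → L j]
jLjjj ⇒ jLjjjj   [L → L j]
jLjjjj ⇒ jLjjjjj   [L → L j]
jLjjjjj ⇒ jLjjjjjj   [L → L j]
jLjjjjjj ⇒ jLjjjjjjj   [L → L j]
jLjjjjjjj ⇒ jLjjjjjjjj   [L → L j]
jLjjjjjjjj ⇒ jhjjjjjjjj   [L → h]

S ⇒ jL ⇒ jLj ⇒ jLjj ⇒ jLjjj ⇒ jLjjjj ⇒ jLjjjjj ⇒ jLjjjjjj ⇒ jLjjjjjjj ⇒ jLjjjjjjjj ⇒ jhjjjjjjjj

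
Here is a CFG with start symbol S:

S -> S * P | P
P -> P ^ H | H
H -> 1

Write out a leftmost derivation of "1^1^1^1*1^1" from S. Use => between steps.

S => S*P => P*P => P^H*P => P^H^H*P => P^H^H^H*P => H^H^H^H*P => 1^H^H^H*P => 1^1^H^H*P => 1^1^1^H*P => 1^1^1^1*P => 1^1^1^1*P^H => 1^1^1^1*H^H => 1^1^1^1*1^H => 1^1^1^1*1^1

S => S*P   [S -> S * P]
S*P => P*P   [S -> P]
P*P => P^H*P   [P -> P ^ H]
P^H*P => P^H^H*P   [P -> P ^ H]
P^H^H*P => P^H^H^H*P   [P -> P ^ H]
P^H^H^H*P => H^H^H^H*P   [P -> H]
H^H^H^H*P => 1^H^H^H*P   [H -> 1]
1^H^H^H*P => 1^1^H^H*P   [H -> 1]
1^1^H^H*P => 1^1^1^H*P   [H -> 1]
1^1^1^H*P => 1^1^1^1*P   [H -> 1]
1^1^1^1*P => 1^1^1^1*P^H   [P -> P ^ H]
1^1^1^1*P^H => 1^1^1^1*H^H   [P -> H]
1^1^1^1*H^H => 1^1^1^1*1^H   [H -> 1]
1^1^1^1*1^H => 1^1^1^1*1^1   [H -> 1]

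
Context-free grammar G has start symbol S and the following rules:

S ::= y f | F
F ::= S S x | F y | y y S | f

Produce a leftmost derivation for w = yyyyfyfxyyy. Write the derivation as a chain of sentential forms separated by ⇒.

S ⇒ F   [S ::= F]
F ⇒ Fy   [F ::= F y]
Fy ⇒ Fyy   [F ::= F y]
Fyy ⇒ Fyyy   [F ::= F y]
Fyyy ⇒ SSxyyy   [F ::= S S x]
SSxyyy ⇒ FSxyyy   [S ::= F]
FSxyyy ⇒ yySSxyyy   [F ::= y y S]
yySSxyyy ⇒ yyFSxyyy   [S ::= F]
yyFSxyyy ⇒ yyyySSxyyy   [F ::= y y S]
yyyySSxyyy ⇒ yyyyFSxyyy   [S ::= F]
yyyyFSxyyy ⇒ yyyyfSxyyy   [F ::= f]
yyyyfSxyyy ⇒ yyyyfyfxyyy   [S ::= y f]

S ⇒ F ⇒ Fy ⇒ Fyy ⇒ Fyyy ⇒ SSxyyy ⇒ FSxyyy ⇒ yySSxyyy ⇒ yyFSxyyy ⇒ yyyySSxyyy ⇒ yyyyFSxyyy ⇒ yyyyfSxyyy ⇒ yyyyfyfxyyy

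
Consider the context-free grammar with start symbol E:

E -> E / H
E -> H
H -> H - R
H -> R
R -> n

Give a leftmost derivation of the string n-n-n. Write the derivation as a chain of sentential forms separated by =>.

E => H => H-R => H-R-R => R-R-R => n-R-R => n-n-R => n-n-n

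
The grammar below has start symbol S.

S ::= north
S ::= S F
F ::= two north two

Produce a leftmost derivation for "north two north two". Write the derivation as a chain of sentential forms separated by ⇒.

S ⇒ S F ⇒ north F ⇒ north two north two

S ⇒ S F   [S ::= S F]
S F ⇒ north F   [S ::= north]
north F ⇒ north two north two   [F ::= two north two]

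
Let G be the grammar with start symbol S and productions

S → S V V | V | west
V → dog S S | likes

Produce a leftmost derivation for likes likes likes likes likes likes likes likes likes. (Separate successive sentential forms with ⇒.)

S ⇒ S V V ⇒ S V V V V ⇒ S V V V V V V ⇒ S V V V V V V V V ⇒ V V V V V V V V V ⇒ likes V V V V V V V V ⇒ likes likes V V V V V V V ⇒ likes likes likes V V V V V V ⇒ likes likes likes likes V V V V V ⇒ likes likes likes likes likes V V V V ⇒ likes likes likes likes likes likes V V V ⇒ likes likes likes likes likes likes likes V V ⇒ likes likes likes likes likes likes likes likes V ⇒ likes likes likes likes likes likes likes likes likes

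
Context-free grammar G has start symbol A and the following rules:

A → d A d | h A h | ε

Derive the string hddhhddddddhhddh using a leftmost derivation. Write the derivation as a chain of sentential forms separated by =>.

A => hAh   [A → h A h]
hAh => hdAdh   [A → d A d]
hdAdh => hddAddh   [A → d A d]
hddAddh => hddhAhddh   [A → h A h]
hddhAhddh => hddhhAhhddh   [A → h A h]
hddhhAhhddh => hddhhdAdhhddh   [A → d A d]
hddhhdAdhhddh => hddhhddAddhhddh   [A → d A d]
hddhhddAddhhddh => hddhhdddAdddhhddh   [A → d A d]
hddhhdddAdddhhddh => hddhhddddddhhddh   [A → ε]

A=>hAh=>hdAdh=>hddAddh=>hddhAhddh=>hddhhAhhddh=>hddhhdAdhhddh=>hddhhddAddhhddh=>hddhhdddAdddhhddh=>hddhhddddddhhddh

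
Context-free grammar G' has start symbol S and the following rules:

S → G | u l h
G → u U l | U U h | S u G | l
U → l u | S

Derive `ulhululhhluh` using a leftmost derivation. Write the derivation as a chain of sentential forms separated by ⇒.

S ⇒ G ⇒ UUh ⇒ SUh ⇒ GUh ⇒ UUhUh ⇒ SUhUh ⇒ GUhUh ⇒ SuGUhUh ⇒ ulhuGUhUh ⇒ ulhulUhUh ⇒ ulhulShUh ⇒ ulhululhhUh ⇒ ulhululhhluh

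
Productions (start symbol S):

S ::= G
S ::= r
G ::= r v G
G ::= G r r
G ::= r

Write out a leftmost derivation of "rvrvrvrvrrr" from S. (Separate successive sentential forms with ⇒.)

S ⇒ G   [S ::= G]
G ⇒ rvG   [G ::= r v G]
rvG ⇒ rvrvG   [G ::= r v G]
rvrvG ⇒ rvrvGrr   [G ::= G r r]
rvrvGrr ⇒ rvrvrvGrr   [G ::= r v G]
rvrvrvGrr ⇒ rvrvrvrvGrr   [G ::= r v G]
rvrvrvrvGrr ⇒ rvrvrvrvrrr   [G ::= r]

S ⇒ G ⇒ rvG ⇒ rvrvG ⇒ rvrvGrr ⇒ rvrvrvGrr ⇒ rvrvrvrvGrr ⇒ rvrvrvrvrrr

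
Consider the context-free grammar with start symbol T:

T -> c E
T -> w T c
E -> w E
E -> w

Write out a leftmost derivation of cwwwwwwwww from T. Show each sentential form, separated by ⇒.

T ⇒ cE   [T -> c E]
cE ⇒ cwE   [E -> w E]
cwE ⇒ cwwE   [E -> w E]
cwwE ⇒ cwwwE   [E -> w E]
cwwwE ⇒ cwwwwE   [E -> w E]
cwwwwE ⇒ cwwwwwE   [E -> w E]
cwwwwwE ⇒ cwwwwwwE   [E -> w E]
cwwwwwwE ⇒ cwwwwwwwE   [E -> w E]
cwwwwwwwE ⇒ cwwwwwwwwE   [E -> w E]
cwwwwwwwwE ⇒ cwwwwwwwww   [E -> w]

T ⇒ cE ⇒ cwE ⇒ cwwE ⇒ cwwwE ⇒ cwwwwE ⇒ cwwwwwE ⇒ cwwwwwwE ⇒ cwwwwwwwE ⇒ cwwwwwwwwE ⇒ cwwwwwwwww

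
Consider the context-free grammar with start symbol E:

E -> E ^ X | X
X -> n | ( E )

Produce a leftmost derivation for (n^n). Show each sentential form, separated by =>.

E => X => (E) => (E^X) => (X^X) => (n^X) => (n^n)

E => X   [E -> X]
X => (E)   [X -> ( E )]
(E) => (E^X)   [E -> E ^ X]
(E^X) => (X^X)   [E -> X]
(X^X) => (n^X)   [X -> n]
(n^X) => (n^n)   [X -> n]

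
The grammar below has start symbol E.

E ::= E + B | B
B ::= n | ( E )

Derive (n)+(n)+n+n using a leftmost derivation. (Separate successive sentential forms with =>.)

E => E+B => E+B+B => E+B+B+B => B+B+B+B => (E)+B+B+B => (B)+B+B+B => (n)+B+B+B => (n)+(E)+B+B => (n)+(B)+B+B => (n)+(n)+B+B => (n)+(n)+n+B => (n)+(n)+n+n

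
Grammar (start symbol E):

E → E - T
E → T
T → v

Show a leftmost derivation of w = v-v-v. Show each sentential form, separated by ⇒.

E ⇒ E-T ⇒ E-T-T ⇒ T-T-T ⇒ v-T-T ⇒ v-v-T ⇒ v-v-v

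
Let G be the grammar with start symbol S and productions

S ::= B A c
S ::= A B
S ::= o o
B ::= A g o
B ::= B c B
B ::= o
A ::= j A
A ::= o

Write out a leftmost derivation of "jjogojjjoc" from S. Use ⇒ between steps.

S ⇒ BAc   [S ::= B A c]
BAc ⇒ AgoAc   [B ::= A g o]
AgoAc ⇒ jAgoAc   [A ::= j A]
jAgoAc ⇒ jjAgoAc   [A ::= j A]
jjAgoAc ⇒ jjogoAc   [A ::= o]
jjogoAc ⇒ jjogojAc   [A ::= j A]
jjogojAc ⇒ jjogojjAc   [A ::= j A]
jjogojjAc ⇒ jjogojjjAc   [A ::= j A]
jjogojjjAc ⇒ jjogojjjoc   [A ::= o]

S⇒BAc⇒AgoAc⇒jAgoAc⇒jjAgoAc⇒jjogoAc⇒jjogojAc⇒jjogojjAc⇒jjogojjjAc⇒jjogojjjoc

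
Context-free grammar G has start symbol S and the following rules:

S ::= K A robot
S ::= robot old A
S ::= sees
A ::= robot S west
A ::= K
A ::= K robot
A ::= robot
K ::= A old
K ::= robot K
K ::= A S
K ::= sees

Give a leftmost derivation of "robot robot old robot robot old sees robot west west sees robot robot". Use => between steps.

S => K A robot => A S A robot => robot S west S A robot => robot robot old A west S A robot => robot robot old robot S west west S A robot => robot robot old robot robot old A west west S A robot => robot robot old robot robot old K robot west west S A robot => robot robot old robot robot old sees robot west west S A robot => robot robot old robot robot old sees robot west west sees A robot => robot robot old robot robot old sees robot west west sees robot robot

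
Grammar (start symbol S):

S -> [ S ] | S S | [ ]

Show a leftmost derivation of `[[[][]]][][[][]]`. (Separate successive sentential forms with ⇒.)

S ⇒ SS ⇒ SSS ⇒ [S]SS ⇒ [[S]]SS ⇒ [[SS]]SS ⇒ [[[]S]]SS ⇒ [[[][]]]SS ⇒ [[[][]]][]S ⇒ [[[][]]][][S] ⇒ [[[][]]][][SS] ⇒ [[[][]]][][[]S] ⇒ [[[][]]][][[][]]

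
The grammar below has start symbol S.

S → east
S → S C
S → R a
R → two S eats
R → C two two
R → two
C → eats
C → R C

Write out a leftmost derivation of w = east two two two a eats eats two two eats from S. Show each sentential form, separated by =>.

S => S C   [S → S C]
S C => east C   [S → east]
east C => east R C   [C → R C]
east R C => east C two two C   [R → C two two]
east C two two C => east R C two two C   [C → R C]
east R C two two C => east two C two two C   [R → two]
east two C two two C => east two R C two two C   [C → R C]
east two R C two two C => east two two S eats C two two C   [R → two S eats]
east two two S eats C two two C => east two two R a eats C two two C   [S → R a]
east two two R a eats C two two C => east two two two a eats C two two C   [R → two]
east two two two a eats C two two C => east two two two a eats eats two two C   [C → eats]
east two two two a eats eats two two C => east two two two a eats eats two two eats   [C → eats]

S => S C => east C => east R C => east C two two C => east R C two two C => east two C two two C => east two R C two two C => east two two S eats C two two C => east two two R a eats C two two C => east two two two a eats C two two C => east two two two a eats eats two two C => east two two two a eats eats two two eats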